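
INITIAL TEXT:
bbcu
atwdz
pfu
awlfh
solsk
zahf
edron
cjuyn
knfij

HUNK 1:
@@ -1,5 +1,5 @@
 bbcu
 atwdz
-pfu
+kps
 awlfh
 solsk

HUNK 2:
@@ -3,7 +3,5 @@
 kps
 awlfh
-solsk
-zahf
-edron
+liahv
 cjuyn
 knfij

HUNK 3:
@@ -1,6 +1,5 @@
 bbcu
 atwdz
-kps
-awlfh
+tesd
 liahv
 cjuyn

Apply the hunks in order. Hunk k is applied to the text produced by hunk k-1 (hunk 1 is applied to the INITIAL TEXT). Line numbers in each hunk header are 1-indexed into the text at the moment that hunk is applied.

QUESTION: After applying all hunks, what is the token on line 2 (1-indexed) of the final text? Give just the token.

Answer: atwdz

Derivation:
Hunk 1: at line 1 remove [pfu] add [kps] -> 9 lines: bbcu atwdz kps awlfh solsk zahf edron cjuyn knfij
Hunk 2: at line 3 remove [solsk,zahf,edron] add [liahv] -> 7 lines: bbcu atwdz kps awlfh liahv cjuyn knfij
Hunk 3: at line 1 remove [kps,awlfh] add [tesd] -> 6 lines: bbcu atwdz tesd liahv cjuyn knfij
Final line 2: atwdz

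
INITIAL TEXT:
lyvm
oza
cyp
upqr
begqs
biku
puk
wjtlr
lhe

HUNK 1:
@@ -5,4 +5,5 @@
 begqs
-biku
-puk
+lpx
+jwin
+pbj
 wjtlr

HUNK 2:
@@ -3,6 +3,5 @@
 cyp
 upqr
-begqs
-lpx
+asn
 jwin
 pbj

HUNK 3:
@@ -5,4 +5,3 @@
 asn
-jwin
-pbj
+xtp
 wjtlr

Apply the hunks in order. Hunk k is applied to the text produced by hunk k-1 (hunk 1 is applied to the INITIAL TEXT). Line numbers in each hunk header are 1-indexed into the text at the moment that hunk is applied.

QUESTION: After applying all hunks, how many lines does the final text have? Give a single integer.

Answer: 8

Derivation:
Hunk 1: at line 5 remove [biku,puk] add [lpx,jwin,pbj] -> 10 lines: lyvm oza cyp upqr begqs lpx jwin pbj wjtlr lhe
Hunk 2: at line 3 remove [begqs,lpx] add [asn] -> 9 lines: lyvm oza cyp upqr asn jwin pbj wjtlr lhe
Hunk 3: at line 5 remove [jwin,pbj] add [xtp] -> 8 lines: lyvm oza cyp upqr asn xtp wjtlr lhe
Final line count: 8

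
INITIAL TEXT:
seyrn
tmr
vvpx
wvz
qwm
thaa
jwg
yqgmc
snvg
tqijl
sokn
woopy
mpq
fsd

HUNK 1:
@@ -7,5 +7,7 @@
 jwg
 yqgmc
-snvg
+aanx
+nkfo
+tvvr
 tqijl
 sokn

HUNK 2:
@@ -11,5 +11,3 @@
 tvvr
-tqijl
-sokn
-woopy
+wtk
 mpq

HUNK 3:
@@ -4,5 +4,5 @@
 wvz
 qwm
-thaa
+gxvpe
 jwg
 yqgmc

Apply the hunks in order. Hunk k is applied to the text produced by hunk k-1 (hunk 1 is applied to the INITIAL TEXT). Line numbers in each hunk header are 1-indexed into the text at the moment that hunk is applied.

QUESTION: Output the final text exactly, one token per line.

Answer: seyrn
tmr
vvpx
wvz
qwm
gxvpe
jwg
yqgmc
aanx
nkfo
tvvr
wtk
mpq
fsd

Derivation:
Hunk 1: at line 7 remove [snvg] add [aanx,nkfo,tvvr] -> 16 lines: seyrn tmr vvpx wvz qwm thaa jwg yqgmc aanx nkfo tvvr tqijl sokn woopy mpq fsd
Hunk 2: at line 11 remove [tqijl,sokn,woopy] add [wtk] -> 14 lines: seyrn tmr vvpx wvz qwm thaa jwg yqgmc aanx nkfo tvvr wtk mpq fsd
Hunk 3: at line 4 remove [thaa] add [gxvpe] -> 14 lines: seyrn tmr vvpx wvz qwm gxvpe jwg yqgmc aanx nkfo tvvr wtk mpq fsd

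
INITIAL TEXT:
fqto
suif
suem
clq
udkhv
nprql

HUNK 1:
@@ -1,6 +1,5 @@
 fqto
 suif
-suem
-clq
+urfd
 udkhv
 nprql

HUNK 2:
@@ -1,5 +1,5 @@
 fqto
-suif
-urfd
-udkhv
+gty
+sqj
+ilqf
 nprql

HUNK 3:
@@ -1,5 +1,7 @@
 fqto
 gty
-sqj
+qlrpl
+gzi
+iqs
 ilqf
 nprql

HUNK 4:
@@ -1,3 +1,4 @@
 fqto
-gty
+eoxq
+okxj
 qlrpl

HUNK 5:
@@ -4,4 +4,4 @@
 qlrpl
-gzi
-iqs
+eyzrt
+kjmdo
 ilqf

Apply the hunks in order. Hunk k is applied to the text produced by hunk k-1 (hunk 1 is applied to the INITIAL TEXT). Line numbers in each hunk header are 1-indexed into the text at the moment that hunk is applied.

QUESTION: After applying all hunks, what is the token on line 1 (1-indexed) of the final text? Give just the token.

Answer: fqto

Derivation:
Hunk 1: at line 1 remove [suem,clq] add [urfd] -> 5 lines: fqto suif urfd udkhv nprql
Hunk 2: at line 1 remove [suif,urfd,udkhv] add [gty,sqj,ilqf] -> 5 lines: fqto gty sqj ilqf nprql
Hunk 3: at line 1 remove [sqj] add [qlrpl,gzi,iqs] -> 7 lines: fqto gty qlrpl gzi iqs ilqf nprql
Hunk 4: at line 1 remove [gty] add [eoxq,okxj] -> 8 lines: fqto eoxq okxj qlrpl gzi iqs ilqf nprql
Hunk 5: at line 4 remove [gzi,iqs] add [eyzrt,kjmdo] -> 8 lines: fqto eoxq okxj qlrpl eyzrt kjmdo ilqf nprql
Final line 1: fqto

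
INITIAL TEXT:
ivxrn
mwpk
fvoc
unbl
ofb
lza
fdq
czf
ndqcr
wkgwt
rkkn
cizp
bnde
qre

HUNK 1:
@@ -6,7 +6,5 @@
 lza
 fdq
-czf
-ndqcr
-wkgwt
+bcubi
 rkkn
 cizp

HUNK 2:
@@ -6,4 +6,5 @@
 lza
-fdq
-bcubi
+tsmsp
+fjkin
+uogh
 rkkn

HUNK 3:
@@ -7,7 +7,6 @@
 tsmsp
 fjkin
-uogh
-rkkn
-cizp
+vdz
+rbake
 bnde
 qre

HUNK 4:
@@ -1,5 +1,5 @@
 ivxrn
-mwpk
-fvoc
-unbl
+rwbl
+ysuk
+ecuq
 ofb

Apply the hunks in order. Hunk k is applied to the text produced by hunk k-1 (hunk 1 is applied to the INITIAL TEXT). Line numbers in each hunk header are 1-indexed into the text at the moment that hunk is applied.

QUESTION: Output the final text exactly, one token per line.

Hunk 1: at line 6 remove [czf,ndqcr,wkgwt] add [bcubi] -> 12 lines: ivxrn mwpk fvoc unbl ofb lza fdq bcubi rkkn cizp bnde qre
Hunk 2: at line 6 remove [fdq,bcubi] add [tsmsp,fjkin,uogh] -> 13 lines: ivxrn mwpk fvoc unbl ofb lza tsmsp fjkin uogh rkkn cizp bnde qre
Hunk 3: at line 7 remove [uogh,rkkn,cizp] add [vdz,rbake] -> 12 lines: ivxrn mwpk fvoc unbl ofb lza tsmsp fjkin vdz rbake bnde qre
Hunk 4: at line 1 remove [mwpk,fvoc,unbl] add [rwbl,ysuk,ecuq] -> 12 lines: ivxrn rwbl ysuk ecuq ofb lza tsmsp fjkin vdz rbake bnde qre

Answer: ivxrn
rwbl
ysuk
ecuq
ofb
lza
tsmsp
fjkin
vdz
rbake
bnde
qre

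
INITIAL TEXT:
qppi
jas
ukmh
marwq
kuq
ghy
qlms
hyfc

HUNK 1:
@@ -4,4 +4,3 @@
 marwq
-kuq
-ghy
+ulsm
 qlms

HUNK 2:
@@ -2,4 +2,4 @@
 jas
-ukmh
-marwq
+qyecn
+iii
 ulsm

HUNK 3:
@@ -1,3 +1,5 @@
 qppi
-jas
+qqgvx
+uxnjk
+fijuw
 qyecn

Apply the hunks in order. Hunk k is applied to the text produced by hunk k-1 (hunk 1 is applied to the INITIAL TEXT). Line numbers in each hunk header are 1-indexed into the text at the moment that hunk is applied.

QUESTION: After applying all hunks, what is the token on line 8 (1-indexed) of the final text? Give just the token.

Hunk 1: at line 4 remove [kuq,ghy] add [ulsm] -> 7 lines: qppi jas ukmh marwq ulsm qlms hyfc
Hunk 2: at line 2 remove [ukmh,marwq] add [qyecn,iii] -> 7 lines: qppi jas qyecn iii ulsm qlms hyfc
Hunk 3: at line 1 remove [jas] add [qqgvx,uxnjk,fijuw] -> 9 lines: qppi qqgvx uxnjk fijuw qyecn iii ulsm qlms hyfc
Final line 8: qlms

Answer: qlms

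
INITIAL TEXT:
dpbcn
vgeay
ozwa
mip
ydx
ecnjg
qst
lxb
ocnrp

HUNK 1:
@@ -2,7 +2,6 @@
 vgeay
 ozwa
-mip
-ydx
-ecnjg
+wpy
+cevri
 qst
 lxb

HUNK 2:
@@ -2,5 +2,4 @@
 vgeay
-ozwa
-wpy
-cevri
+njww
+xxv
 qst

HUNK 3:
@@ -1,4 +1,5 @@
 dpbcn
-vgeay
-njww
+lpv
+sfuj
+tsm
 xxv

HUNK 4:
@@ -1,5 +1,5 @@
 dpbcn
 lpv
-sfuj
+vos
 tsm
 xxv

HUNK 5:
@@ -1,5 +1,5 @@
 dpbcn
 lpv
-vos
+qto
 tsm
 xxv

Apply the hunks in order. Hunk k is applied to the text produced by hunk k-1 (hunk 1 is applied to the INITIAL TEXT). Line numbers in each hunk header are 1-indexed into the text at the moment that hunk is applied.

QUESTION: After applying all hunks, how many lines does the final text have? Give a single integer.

Answer: 8

Derivation:
Hunk 1: at line 2 remove [mip,ydx,ecnjg] add [wpy,cevri] -> 8 lines: dpbcn vgeay ozwa wpy cevri qst lxb ocnrp
Hunk 2: at line 2 remove [ozwa,wpy,cevri] add [njww,xxv] -> 7 lines: dpbcn vgeay njww xxv qst lxb ocnrp
Hunk 3: at line 1 remove [vgeay,njww] add [lpv,sfuj,tsm] -> 8 lines: dpbcn lpv sfuj tsm xxv qst lxb ocnrp
Hunk 4: at line 1 remove [sfuj] add [vos] -> 8 lines: dpbcn lpv vos tsm xxv qst lxb ocnrp
Hunk 5: at line 1 remove [vos] add [qto] -> 8 lines: dpbcn lpv qto tsm xxv qst lxb ocnrp
Final line count: 8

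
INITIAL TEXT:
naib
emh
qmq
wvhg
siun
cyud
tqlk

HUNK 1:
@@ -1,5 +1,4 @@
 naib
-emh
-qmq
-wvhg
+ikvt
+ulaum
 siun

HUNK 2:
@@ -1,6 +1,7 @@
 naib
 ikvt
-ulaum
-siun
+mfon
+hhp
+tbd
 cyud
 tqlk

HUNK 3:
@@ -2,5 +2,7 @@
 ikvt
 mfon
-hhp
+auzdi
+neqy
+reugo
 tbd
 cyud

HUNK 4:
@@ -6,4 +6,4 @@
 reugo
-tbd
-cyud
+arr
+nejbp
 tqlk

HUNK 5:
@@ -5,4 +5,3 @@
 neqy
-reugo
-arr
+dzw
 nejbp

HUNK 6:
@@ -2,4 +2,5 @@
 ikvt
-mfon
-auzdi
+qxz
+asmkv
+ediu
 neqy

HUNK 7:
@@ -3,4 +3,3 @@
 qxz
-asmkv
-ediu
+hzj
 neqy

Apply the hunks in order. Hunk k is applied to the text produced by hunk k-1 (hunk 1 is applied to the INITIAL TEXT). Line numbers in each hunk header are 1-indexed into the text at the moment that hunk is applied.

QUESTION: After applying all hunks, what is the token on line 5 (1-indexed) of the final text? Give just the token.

Hunk 1: at line 1 remove [emh,qmq,wvhg] add [ikvt,ulaum] -> 6 lines: naib ikvt ulaum siun cyud tqlk
Hunk 2: at line 1 remove [ulaum,siun] add [mfon,hhp,tbd] -> 7 lines: naib ikvt mfon hhp tbd cyud tqlk
Hunk 3: at line 2 remove [hhp] add [auzdi,neqy,reugo] -> 9 lines: naib ikvt mfon auzdi neqy reugo tbd cyud tqlk
Hunk 4: at line 6 remove [tbd,cyud] add [arr,nejbp] -> 9 lines: naib ikvt mfon auzdi neqy reugo arr nejbp tqlk
Hunk 5: at line 5 remove [reugo,arr] add [dzw] -> 8 lines: naib ikvt mfon auzdi neqy dzw nejbp tqlk
Hunk 6: at line 2 remove [mfon,auzdi] add [qxz,asmkv,ediu] -> 9 lines: naib ikvt qxz asmkv ediu neqy dzw nejbp tqlk
Hunk 7: at line 3 remove [asmkv,ediu] add [hzj] -> 8 lines: naib ikvt qxz hzj neqy dzw nejbp tqlk
Final line 5: neqy

Answer: neqy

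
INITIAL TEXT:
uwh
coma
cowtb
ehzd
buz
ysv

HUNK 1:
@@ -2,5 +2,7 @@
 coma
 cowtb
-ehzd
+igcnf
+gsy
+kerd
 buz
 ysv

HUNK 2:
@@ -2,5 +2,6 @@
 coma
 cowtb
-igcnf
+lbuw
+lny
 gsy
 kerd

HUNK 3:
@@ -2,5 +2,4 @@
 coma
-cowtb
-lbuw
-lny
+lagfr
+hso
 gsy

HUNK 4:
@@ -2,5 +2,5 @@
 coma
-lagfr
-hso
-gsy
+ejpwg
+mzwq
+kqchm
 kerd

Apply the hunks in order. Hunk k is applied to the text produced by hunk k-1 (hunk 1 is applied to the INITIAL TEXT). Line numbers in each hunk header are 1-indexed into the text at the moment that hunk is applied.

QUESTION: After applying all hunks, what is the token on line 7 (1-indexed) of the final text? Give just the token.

Hunk 1: at line 2 remove [ehzd] add [igcnf,gsy,kerd] -> 8 lines: uwh coma cowtb igcnf gsy kerd buz ysv
Hunk 2: at line 2 remove [igcnf] add [lbuw,lny] -> 9 lines: uwh coma cowtb lbuw lny gsy kerd buz ysv
Hunk 3: at line 2 remove [cowtb,lbuw,lny] add [lagfr,hso] -> 8 lines: uwh coma lagfr hso gsy kerd buz ysv
Hunk 4: at line 2 remove [lagfr,hso,gsy] add [ejpwg,mzwq,kqchm] -> 8 lines: uwh coma ejpwg mzwq kqchm kerd buz ysv
Final line 7: buz

Answer: buz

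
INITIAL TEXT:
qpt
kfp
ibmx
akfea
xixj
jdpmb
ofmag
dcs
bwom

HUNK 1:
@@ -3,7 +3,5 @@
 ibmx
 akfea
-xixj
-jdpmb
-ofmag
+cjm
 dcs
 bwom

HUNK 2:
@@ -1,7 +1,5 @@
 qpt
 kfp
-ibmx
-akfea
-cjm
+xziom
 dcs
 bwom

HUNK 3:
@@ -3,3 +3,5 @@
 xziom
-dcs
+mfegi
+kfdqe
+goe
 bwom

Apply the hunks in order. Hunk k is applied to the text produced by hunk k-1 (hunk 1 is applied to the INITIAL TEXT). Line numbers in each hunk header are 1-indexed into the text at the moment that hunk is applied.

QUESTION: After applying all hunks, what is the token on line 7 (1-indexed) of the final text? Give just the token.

Hunk 1: at line 3 remove [xixj,jdpmb,ofmag] add [cjm] -> 7 lines: qpt kfp ibmx akfea cjm dcs bwom
Hunk 2: at line 1 remove [ibmx,akfea,cjm] add [xziom] -> 5 lines: qpt kfp xziom dcs bwom
Hunk 3: at line 3 remove [dcs] add [mfegi,kfdqe,goe] -> 7 lines: qpt kfp xziom mfegi kfdqe goe bwom
Final line 7: bwom

Answer: bwom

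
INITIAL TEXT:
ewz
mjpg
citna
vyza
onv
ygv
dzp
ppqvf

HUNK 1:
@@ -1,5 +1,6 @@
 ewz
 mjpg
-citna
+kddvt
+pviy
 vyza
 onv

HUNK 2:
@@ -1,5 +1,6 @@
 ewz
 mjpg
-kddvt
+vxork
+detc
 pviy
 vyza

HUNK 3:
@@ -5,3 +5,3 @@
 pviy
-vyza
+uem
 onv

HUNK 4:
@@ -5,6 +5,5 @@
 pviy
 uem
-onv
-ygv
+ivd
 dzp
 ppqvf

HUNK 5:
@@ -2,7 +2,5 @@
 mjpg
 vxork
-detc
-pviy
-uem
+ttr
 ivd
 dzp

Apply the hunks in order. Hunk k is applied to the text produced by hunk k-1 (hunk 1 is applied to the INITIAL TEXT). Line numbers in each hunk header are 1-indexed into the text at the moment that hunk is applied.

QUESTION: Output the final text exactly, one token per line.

Hunk 1: at line 1 remove [citna] add [kddvt,pviy] -> 9 lines: ewz mjpg kddvt pviy vyza onv ygv dzp ppqvf
Hunk 2: at line 1 remove [kddvt] add [vxork,detc] -> 10 lines: ewz mjpg vxork detc pviy vyza onv ygv dzp ppqvf
Hunk 3: at line 5 remove [vyza] add [uem] -> 10 lines: ewz mjpg vxork detc pviy uem onv ygv dzp ppqvf
Hunk 4: at line 5 remove [onv,ygv] add [ivd] -> 9 lines: ewz mjpg vxork detc pviy uem ivd dzp ppqvf
Hunk 5: at line 2 remove [detc,pviy,uem] add [ttr] -> 7 lines: ewz mjpg vxork ttr ivd dzp ppqvf

Answer: ewz
mjpg
vxork
ttr
ivd
dzp
ppqvf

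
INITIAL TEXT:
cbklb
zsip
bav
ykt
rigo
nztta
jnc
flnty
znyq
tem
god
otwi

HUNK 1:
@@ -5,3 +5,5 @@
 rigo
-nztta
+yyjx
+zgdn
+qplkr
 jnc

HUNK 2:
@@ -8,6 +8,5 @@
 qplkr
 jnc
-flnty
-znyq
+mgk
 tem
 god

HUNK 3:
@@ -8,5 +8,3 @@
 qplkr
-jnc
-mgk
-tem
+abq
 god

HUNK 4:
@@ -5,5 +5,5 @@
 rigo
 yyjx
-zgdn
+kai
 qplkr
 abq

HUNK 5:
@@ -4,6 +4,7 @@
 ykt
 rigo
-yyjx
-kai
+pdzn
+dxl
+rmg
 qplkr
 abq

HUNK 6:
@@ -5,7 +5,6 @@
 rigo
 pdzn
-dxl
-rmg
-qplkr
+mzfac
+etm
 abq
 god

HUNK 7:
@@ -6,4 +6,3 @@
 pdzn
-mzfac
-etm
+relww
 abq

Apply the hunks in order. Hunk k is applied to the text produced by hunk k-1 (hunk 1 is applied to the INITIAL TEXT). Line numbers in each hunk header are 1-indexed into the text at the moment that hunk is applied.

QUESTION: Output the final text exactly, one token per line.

Hunk 1: at line 5 remove [nztta] add [yyjx,zgdn,qplkr] -> 14 lines: cbklb zsip bav ykt rigo yyjx zgdn qplkr jnc flnty znyq tem god otwi
Hunk 2: at line 8 remove [flnty,znyq] add [mgk] -> 13 lines: cbklb zsip bav ykt rigo yyjx zgdn qplkr jnc mgk tem god otwi
Hunk 3: at line 8 remove [jnc,mgk,tem] add [abq] -> 11 lines: cbklb zsip bav ykt rigo yyjx zgdn qplkr abq god otwi
Hunk 4: at line 5 remove [zgdn] add [kai] -> 11 lines: cbklb zsip bav ykt rigo yyjx kai qplkr abq god otwi
Hunk 5: at line 4 remove [yyjx,kai] add [pdzn,dxl,rmg] -> 12 lines: cbklb zsip bav ykt rigo pdzn dxl rmg qplkr abq god otwi
Hunk 6: at line 5 remove [dxl,rmg,qplkr] add [mzfac,etm] -> 11 lines: cbklb zsip bav ykt rigo pdzn mzfac etm abq god otwi
Hunk 7: at line 6 remove [mzfac,etm] add [relww] -> 10 lines: cbklb zsip bav ykt rigo pdzn relww abq god otwi

Answer: cbklb
zsip
bav
ykt
rigo
pdzn
relww
abq
god
otwi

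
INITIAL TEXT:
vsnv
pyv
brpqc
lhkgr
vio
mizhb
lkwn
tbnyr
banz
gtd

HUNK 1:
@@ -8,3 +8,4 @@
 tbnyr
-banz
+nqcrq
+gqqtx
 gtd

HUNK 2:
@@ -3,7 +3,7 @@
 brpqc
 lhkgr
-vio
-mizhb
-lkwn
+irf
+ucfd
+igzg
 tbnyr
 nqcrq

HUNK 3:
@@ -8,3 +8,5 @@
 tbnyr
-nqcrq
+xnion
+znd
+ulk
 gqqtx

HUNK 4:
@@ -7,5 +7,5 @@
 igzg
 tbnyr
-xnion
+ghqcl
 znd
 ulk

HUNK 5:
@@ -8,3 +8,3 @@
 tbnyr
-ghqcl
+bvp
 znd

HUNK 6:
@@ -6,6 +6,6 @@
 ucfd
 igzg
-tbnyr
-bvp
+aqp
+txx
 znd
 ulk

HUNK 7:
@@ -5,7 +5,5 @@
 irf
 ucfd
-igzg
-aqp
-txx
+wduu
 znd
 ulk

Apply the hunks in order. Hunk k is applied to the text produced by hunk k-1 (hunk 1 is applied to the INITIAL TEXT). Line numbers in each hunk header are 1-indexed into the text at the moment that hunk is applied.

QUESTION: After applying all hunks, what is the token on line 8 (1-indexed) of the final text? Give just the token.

Answer: znd

Derivation:
Hunk 1: at line 8 remove [banz] add [nqcrq,gqqtx] -> 11 lines: vsnv pyv brpqc lhkgr vio mizhb lkwn tbnyr nqcrq gqqtx gtd
Hunk 2: at line 3 remove [vio,mizhb,lkwn] add [irf,ucfd,igzg] -> 11 lines: vsnv pyv brpqc lhkgr irf ucfd igzg tbnyr nqcrq gqqtx gtd
Hunk 3: at line 8 remove [nqcrq] add [xnion,znd,ulk] -> 13 lines: vsnv pyv brpqc lhkgr irf ucfd igzg tbnyr xnion znd ulk gqqtx gtd
Hunk 4: at line 7 remove [xnion] add [ghqcl] -> 13 lines: vsnv pyv brpqc lhkgr irf ucfd igzg tbnyr ghqcl znd ulk gqqtx gtd
Hunk 5: at line 8 remove [ghqcl] add [bvp] -> 13 lines: vsnv pyv brpqc lhkgr irf ucfd igzg tbnyr bvp znd ulk gqqtx gtd
Hunk 6: at line 6 remove [tbnyr,bvp] add [aqp,txx] -> 13 lines: vsnv pyv brpqc lhkgr irf ucfd igzg aqp txx znd ulk gqqtx gtd
Hunk 7: at line 5 remove [igzg,aqp,txx] add [wduu] -> 11 lines: vsnv pyv brpqc lhkgr irf ucfd wduu znd ulk gqqtx gtd
Final line 8: znd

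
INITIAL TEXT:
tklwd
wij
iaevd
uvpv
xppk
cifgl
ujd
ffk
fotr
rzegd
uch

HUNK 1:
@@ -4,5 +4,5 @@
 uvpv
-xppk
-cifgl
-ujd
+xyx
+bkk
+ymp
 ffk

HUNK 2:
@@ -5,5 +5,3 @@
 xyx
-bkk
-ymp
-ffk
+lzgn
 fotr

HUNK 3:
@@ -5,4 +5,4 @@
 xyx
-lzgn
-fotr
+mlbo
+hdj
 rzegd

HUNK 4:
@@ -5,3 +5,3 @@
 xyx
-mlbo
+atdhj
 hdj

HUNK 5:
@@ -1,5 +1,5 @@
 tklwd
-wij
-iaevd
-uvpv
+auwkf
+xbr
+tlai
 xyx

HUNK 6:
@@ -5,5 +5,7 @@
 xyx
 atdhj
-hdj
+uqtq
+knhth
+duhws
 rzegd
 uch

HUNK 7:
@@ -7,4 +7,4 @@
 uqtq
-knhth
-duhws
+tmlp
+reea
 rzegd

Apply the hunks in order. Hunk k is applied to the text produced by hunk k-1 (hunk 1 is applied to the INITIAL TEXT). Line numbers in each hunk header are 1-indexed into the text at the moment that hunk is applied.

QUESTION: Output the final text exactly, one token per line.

Answer: tklwd
auwkf
xbr
tlai
xyx
atdhj
uqtq
tmlp
reea
rzegd
uch

Derivation:
Hunk 1: at line 4 remove [xppk,cifgl,ujd] add [xyx,bkk,ymp] -> 11 lines: tklwd wij iaevd uvpv xyx bkk ymp ffk fotr rzegd uch
Hunk 2: at line 5 remove [bkk,ymp,ffk] add [lzgn] -> 9 lines: tklwd wij iaevd uvpv xyx lzgn fotr rzegd uch
Hunk 3: at line 5 remove [lzgn,fotr] add [mlbo,hdj] -> 9 lines: tklwd wij iaevd uvpv xyx mlbo hdj rzegd uch
Hunk 4: at line 5 remove [mlbo] add [atdhj] -> 9 lines: tklwd wij iaevd uvpv xyx atdhj hdj rzegd uch
Hunk 5: at line 1 remove [wij,iaevd,uvpv] add [auwkf,xbr,tlai] -> 9 lines: tklwd auwkf xbr tlai xyx atdhj hdj rzegd uch
Hunk 6: at line 5 remove [hdj] add [uqtq,knhth,duhws] -> 11 lines: tklwd auwkf xbr tlai xyx atdhj uqtq knhth duhws rzegd uch
Hunk 7: at line 7 remove [knhth,duhws] add [tmlp,reea] -> 11 lines: tklwd auwkf xbr tlai xyx atdhj uqtq tmlp reea rzegd uch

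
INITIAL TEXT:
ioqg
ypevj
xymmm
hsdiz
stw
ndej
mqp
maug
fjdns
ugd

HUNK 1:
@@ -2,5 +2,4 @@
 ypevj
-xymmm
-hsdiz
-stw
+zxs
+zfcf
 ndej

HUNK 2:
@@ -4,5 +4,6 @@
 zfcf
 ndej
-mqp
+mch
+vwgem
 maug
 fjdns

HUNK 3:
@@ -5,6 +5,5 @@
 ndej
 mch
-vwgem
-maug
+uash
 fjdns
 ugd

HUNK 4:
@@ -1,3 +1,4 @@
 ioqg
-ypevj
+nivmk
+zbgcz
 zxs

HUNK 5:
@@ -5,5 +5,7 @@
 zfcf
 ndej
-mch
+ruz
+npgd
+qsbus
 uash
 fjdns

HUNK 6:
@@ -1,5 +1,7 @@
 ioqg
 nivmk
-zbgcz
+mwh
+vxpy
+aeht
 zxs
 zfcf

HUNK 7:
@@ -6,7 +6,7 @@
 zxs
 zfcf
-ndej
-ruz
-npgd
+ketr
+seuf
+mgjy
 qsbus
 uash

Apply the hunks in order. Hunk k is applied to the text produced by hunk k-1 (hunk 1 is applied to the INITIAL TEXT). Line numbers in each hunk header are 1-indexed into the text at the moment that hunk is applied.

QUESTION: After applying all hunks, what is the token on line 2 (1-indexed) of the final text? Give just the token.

Answer: nivmk

Derivation:
Hunk 1: at line 2 remove [xymmm,hsdiz,stw] add [zxs,zfcf] -> 9 lines: ioqg ypevj zxs zfcf ndej mqp maug fjdns ugd
Hunk 2: at line 4 remove [mqp] add [mch,vwgem] -> 10 lines: ioqg ypevj zxs zfcf ndej mch vwgem maug fjdns ugd
Hunk 3: at line 5 remove [vwgem,maug] add [uash] -> 9 lines: ioqg ypevj zxs zfcf ndej mch uash fjdns ugd
Hunk 4: at line 1 remove [ypevj] add [nivmk,zbgcz] -> 10 lines: ioqg nivmk zbgcz zxs zfcf ndej mch uash fjdns ugd
Hunk 5: at line 5 remove [mch] add [ruz,npgd,qsbus] -> 12 lines: ioqg nivmk zbgcz zxs zfcf ndej ruz npgd qsbus uash fjdns ugd
Hunk 6: at line 1 remove [zbgcz] add [mwh,vxpy,aeht] -> 14 lines: ioqg nivmk mwh vxpy aeht zxs zfcf ndej ruz npgd qsbus uash fjdns ugd
Hunk 7: at line 6 remove [ndej,ruz,npgd] add [ketr,seuf,mgjy] -> 14 lines: ioqg nivmk mwh vxpy aeht zxs zfcf ketr seuf mgjy qsbus uash fjdns ugd
Final line 2: nivmk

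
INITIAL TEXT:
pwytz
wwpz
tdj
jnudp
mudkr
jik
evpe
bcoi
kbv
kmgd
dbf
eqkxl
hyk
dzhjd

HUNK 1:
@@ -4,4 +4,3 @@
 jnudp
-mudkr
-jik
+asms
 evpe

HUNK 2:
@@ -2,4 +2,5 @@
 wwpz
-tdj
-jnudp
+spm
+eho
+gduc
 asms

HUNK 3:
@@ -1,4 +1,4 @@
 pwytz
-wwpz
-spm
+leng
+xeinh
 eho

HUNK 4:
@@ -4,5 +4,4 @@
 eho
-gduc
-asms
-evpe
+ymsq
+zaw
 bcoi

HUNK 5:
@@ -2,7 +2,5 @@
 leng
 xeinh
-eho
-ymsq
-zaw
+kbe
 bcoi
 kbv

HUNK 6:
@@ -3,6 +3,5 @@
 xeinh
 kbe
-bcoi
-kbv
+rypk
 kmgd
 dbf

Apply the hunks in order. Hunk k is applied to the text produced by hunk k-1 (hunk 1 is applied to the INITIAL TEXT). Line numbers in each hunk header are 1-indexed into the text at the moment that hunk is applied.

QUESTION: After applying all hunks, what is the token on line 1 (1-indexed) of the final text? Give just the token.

Hunk 1: at line 4 remove [mudkr,jik] add [asms] -> 13 lines: pwytz wwpz tdj jnudp asms evpe bcoi kbv kmgd dbf eqkxl hyk dzhjd
Hunk 2: at line 2 remove [tdj,jnudp] add [spm,eho,gduc] -> 14 lines: pwytz wwpz spm eho gduc asms evpe bcoi kbv kmgd dbf eqkxl hyk dzhjd
Hunk 3: at line 1 remove [wwpz,spm] add [leng,xeinh] -> 14 lines: pwytz leng xeinh eho gduc asms evpe bcoi kbv kmgd dbf eqkxl hyk dzhjd
Hunk 4: at line 4 remove [gduc,asms,evpe] add [ymsq,zaw] -> 13 lines: pwytz leng xeinh eho ymsq zaw bcoi kbv kmgd dbf eqkxl hyk dzhjd
Hunk 5: at line 2 remove [eho,ymsq,zaw] add [kbe] -> 11 lines: pwytz leng xeinh kbe bcoi kbv kmgd dbf eqkxl hyk dzhjd
Hunk 6: at line 3 remove [bcoi,kbv] add [rypk] -> 10 lines: pwytz leng xeinh kbe rypk kmgd dbf eqkxl hyk dzhjd
Final line 1: pwytz

Answer: pwytz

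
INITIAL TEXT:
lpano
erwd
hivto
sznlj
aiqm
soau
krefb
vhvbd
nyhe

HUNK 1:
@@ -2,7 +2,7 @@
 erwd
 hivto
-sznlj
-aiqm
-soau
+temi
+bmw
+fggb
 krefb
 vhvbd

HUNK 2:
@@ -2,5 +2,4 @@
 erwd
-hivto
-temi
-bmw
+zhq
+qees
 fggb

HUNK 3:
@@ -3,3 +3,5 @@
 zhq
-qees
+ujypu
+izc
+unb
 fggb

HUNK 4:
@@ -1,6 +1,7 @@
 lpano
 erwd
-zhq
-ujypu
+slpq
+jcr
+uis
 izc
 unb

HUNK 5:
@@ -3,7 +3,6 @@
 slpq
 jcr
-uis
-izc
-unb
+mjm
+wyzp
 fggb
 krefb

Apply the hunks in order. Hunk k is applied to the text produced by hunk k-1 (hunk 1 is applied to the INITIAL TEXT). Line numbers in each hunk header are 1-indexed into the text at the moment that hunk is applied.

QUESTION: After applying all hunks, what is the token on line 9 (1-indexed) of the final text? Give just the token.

Hunk 1: at line 2 remove [sznlj,aiqm,soau] add [temi,bmw,fggb] -> 9 lines: lpano erwd hivto temi bmw fggb krefb vhvbd nyhe
Hunk 2: at line 2 remove [hivto,temi,bmw] add [zhq,qees] -> 8 lines: lpano erwd zhq qees fggb krefb vhvbd nyhe
Hunk 3: at line 3 remove [qees] add [ujypu,izc,unb] -> 10 lines: lpano erwd zhq ujypu izc unb fggb krefb vhvbd nyhe
Hunk 4: at line 1 remove [zhq,ujypu] add [slpq,jcr,uis] -> 11 lines: lpano erwd slpq jcr uis izc unb fggb krefb vhvbd nyhe
Hunk 5: at line 3 remove [uis,izc,unb] add [mjm,wyzp] -> 10 lines: lpano erwd slpq jcr mjm wyzp fggb krefb vhvbd nyhe
Final line 9: vhvbd

Answer: vhvbd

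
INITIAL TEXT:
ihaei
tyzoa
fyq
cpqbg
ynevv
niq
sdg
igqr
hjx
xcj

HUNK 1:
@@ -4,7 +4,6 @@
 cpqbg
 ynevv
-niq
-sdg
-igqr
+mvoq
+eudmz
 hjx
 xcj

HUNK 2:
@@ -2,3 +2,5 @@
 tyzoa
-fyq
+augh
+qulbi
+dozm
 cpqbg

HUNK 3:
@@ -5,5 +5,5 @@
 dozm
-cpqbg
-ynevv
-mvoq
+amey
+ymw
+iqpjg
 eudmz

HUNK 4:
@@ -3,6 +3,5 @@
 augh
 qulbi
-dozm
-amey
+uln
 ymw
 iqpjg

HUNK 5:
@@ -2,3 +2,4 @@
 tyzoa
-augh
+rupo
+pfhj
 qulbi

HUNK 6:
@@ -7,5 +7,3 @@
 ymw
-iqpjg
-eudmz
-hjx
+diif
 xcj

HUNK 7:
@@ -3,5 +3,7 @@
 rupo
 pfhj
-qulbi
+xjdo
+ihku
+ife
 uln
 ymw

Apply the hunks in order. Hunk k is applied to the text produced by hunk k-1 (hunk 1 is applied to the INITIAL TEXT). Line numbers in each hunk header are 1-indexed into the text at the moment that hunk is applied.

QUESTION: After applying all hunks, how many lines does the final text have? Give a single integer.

Answer: 11

Derivation:
Hunk 1: at line 4 remove [niq,sdg,igqr] add [mvoq,eudmz] -> 9 lines: ihaei tyzoa fyq cpqbg ynevv mvoq eudmz hjx xcj
Hunk 2: at line 2 remove [fyq] add [augh,qulbi,dozm] -> 11 lines: ihaei tyzoa augh qulbi dozm cpqbg ynevv mvoq eudmz hjx xcj
Hunk 3: at line 5 remove [cpqbg,ynevv,mvoq] add [amey,ymw,iqpjg] -> 11 lines: ihaei tyzoa augh qulbi dozm amey ymw iqpjg eudmz hjx xcj
Hunk 4: at line 3 remove [dozm,amey] add [uln] -> 10 lines: ihaei tyzoa augh qulbi uln ymw iqpjg eudmz hjx xcj
Hunk 5: at line 2 remove [augh] add [rupo,pfhj] -> 11 lines: ihaei tyzoa rupo pfhj qulbi uln ymw iqpjg eudmz hjx xcj
Hunk 6: at line 7 remove [iqpjg,eudmz,hjx] add [diif] -> 9 lines: ihaei tyzoa rupo pfhj qulbi uln ymw diif xcj
Hunk 7: at line 3 remove [qulbi] add [xjdo,ihku,ife] -> 11 lines: ihaei tyzoa rupo pfhj xjdo ihku ife uln ymw diif xcj
Final line count: 11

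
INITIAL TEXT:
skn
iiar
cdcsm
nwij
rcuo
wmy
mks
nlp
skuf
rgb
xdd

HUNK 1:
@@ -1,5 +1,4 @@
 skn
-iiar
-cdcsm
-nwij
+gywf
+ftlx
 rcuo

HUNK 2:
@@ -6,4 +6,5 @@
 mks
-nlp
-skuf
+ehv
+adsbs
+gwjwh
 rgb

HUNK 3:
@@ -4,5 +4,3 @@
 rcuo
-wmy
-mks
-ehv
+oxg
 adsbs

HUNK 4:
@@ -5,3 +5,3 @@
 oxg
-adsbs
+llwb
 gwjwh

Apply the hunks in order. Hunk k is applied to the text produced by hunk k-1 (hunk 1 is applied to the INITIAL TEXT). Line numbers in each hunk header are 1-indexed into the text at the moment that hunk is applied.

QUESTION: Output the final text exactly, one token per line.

Hunk 1: at line 1 remove [iiar,cdcsm,nwij] add [gywf,ftlx] -> 10 lines: skn gywf ftlx rcuo wmy mks nlp skuf rgb xdd
Hunk 2: at line 6 remove [nlp,skuf] add [ehv,adsbs,gwjwh] -> 11 lines: skn gywf ftlx rcuo wmy mks ehv adsbs gwjwh rgb xdd
Hunk 3: at line 4 remove [wmy,mks,ehv] add [oxg] -> 9 lines: skn gywf ftlx rcuo oxg adsbs gwjwh rgb xdd
Hunk 4: at line 5 remove [adsbs] add [llwb] -> 9 lines: skn gywf ftlx rcuo oxg llwb gwjwh rgb xdd

Answer: skn
gywf
ftlx
rcuo
oxg
llwb
gwjwh
rgb
xdd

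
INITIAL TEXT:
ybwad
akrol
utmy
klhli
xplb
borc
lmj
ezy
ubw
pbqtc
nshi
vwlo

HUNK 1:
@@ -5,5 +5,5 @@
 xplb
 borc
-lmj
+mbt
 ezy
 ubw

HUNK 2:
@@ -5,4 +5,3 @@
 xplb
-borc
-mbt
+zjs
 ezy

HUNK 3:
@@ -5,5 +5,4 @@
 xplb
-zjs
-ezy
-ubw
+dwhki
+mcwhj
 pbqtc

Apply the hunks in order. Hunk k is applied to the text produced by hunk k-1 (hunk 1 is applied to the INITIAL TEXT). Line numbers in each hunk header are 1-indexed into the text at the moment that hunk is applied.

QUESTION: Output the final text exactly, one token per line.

Answer: ybwad
akrol
utmy
klhli
xplb
dwhki
mcwhj
pbqtc
nshi
vwlo

Derivation:
Hunk 1: at line 5 remove [lmj] add [mbt] -> 12 lines: ybwad akrol utmy klhli xplb borc mbt ezy ubw pbqtc nshi vwlo
Hunk 2: at line 5 remove [borc,mbt] add [zjs] -> 11 lines: ybwad akrol utmy klhli xplb zjs ezy ubw pbqtc nshi vwlo
Hunk 3: at line 5 remove [zjs,ezy,ubw] add [dwhki,mcwhj] -> 10 lines: ybwad akrol utmy klhli xplb dwhki mcwhj pbqtc nshi vwlo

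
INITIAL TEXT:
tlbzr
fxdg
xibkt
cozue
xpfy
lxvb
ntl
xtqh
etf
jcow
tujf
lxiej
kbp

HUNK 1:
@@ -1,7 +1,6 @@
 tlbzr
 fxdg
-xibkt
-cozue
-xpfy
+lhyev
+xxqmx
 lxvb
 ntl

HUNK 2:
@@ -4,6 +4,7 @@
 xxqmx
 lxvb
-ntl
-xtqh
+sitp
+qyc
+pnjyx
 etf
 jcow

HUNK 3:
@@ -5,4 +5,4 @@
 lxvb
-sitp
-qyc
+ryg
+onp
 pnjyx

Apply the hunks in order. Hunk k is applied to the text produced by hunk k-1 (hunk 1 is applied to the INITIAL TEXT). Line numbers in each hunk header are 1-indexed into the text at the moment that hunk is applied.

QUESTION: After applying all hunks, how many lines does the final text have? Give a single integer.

Hunk 1: at line 1 remove [xibkt,cozue,xpfy] add [lhyev,xxqmx] -> 12 lines: tlbzr fxdg lhyev xxqmx lxvb ntl xtqh etf jcow tujf lxiej kbp
Hunk 2: at line 4 remove [ntl,xtqh] add [sitp,qyc,pnjyx] -> 13 lines: tlbzr fxdg lhyev xxqmx lxvb sitp qyc pnjyx etf jcow tujf lxiej kbp
Hunk 3: at line 5 remove [sitp,qyc] add [ryg,onp] -> 13 lines: tlbzr fxdg lhyev xxqmx lxvb ryg onp pnjyx etf jcow tujf lxiej kbp
Final line count: 13

Answer: 13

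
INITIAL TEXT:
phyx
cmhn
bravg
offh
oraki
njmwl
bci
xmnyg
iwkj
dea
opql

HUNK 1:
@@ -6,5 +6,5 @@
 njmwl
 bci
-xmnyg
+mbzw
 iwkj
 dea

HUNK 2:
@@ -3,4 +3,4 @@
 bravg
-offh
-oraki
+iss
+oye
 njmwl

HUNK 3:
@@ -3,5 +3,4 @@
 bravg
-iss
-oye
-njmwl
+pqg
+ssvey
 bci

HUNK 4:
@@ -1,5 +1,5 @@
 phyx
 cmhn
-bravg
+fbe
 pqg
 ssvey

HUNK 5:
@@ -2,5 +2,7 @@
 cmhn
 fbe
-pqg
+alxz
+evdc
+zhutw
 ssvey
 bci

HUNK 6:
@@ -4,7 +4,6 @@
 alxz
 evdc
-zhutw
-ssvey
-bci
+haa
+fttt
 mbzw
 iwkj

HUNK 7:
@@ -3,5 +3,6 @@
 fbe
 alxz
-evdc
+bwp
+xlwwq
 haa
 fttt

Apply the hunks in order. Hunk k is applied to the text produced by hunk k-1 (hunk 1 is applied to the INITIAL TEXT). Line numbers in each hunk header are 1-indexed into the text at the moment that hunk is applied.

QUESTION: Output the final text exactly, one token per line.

Hunk 1: at line 6 remove [xmnyg] add [mbzw] -> 11 lines: phyx cmhn bravg offh oraki njmwl bci mbzw iwkj dea opql
Hunk 2: at line 3 remove [offh,oraki] add [iss,oye] -> 11 lines: phyx cmhn bravg iss oye njmwl bci mbzw iwkj dea opql
Hunk 3: at line 3 remove [iss,oye,njmwl] add [pqg,ssvey] -> 10 lines: phyx cmhn bravg pqg ssvey bci mbzw iwkj dea opql
Hunk 4: at line 1 remove [bravg] add [fbe] -> 10 lines: phyx cmhn fbe pqg ssvey bci mbzw iwkj dea opql
Hunk 5: at line 2 remove [pqg] add [alxz,evdc,zhutw] -> 12 lines: phyx cmhn fbe alxz evdc zhutw ssvey bci mbzw iwkj dea opql
Hunk 6: at line 4 remove [zhutw,ssvey,bci] add [haa,fttt] -> 11 lines: phyx cmhn fbe alxz evdc haa fttt mbzw iwkj dea opql
Hunk 7: at line 3 remove [evdc] add [bwp,xlwwq] -> 12 lines: phyx cmhn fbe alxz bwp xlwwq haa fttt mbzw iwkj dea opql

Answer: phyx
cmhn
fbe
alxz
bwp
xlwwq
haa
fttt
mbzw
iwkj
dea
opql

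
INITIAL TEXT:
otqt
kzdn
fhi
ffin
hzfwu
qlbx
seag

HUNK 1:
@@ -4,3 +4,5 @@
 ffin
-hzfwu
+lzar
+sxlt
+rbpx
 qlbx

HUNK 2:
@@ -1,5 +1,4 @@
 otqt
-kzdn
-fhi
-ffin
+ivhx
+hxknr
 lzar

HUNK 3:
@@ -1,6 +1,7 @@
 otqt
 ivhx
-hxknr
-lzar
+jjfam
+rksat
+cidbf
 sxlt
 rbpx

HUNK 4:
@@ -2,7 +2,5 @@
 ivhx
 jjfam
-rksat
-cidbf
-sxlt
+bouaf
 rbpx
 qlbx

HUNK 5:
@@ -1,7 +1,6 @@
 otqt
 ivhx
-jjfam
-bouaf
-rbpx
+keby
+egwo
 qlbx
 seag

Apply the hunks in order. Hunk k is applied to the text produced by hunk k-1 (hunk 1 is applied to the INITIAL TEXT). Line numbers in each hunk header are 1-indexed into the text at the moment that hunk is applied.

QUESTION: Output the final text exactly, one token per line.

Hunk 1: at line 4 remove [hzfwu] add [lzar,sxlt,rbpx] -> 9 lines: otqt kzdn fhi ffin lzar sxlt rbpx qlbx seag
Hunk 2: at line 1 remove [kzdn,fhi,ffin] add [ivhx,hxknr] -> 8 lines: otqt ivhx hxknr lzar sxlt rbpx qlbx seag
Hunk 3: at line 1 remove [hxknr,lzar] add [jjfam,rksat,cidbf] -> 9 lines: otqt ivhx jjfam rksat cidbf sxlt rbpx qlbx seag
Hunk 4: at line 2 remove [rksat,cidbf,sxlt] add [bouaf] -> 7 lines: otqt ivhx jjfam bouaf rbpx qlbx seag
Hunk 5: at line 1 remove [jjfam,bouaf,rbpx] add [keby,egwo] -> 6 lines: otqt ivhx keby egwo qlbx seag

Answer: otqt
ivhx
keby
egwo
qlbx
seag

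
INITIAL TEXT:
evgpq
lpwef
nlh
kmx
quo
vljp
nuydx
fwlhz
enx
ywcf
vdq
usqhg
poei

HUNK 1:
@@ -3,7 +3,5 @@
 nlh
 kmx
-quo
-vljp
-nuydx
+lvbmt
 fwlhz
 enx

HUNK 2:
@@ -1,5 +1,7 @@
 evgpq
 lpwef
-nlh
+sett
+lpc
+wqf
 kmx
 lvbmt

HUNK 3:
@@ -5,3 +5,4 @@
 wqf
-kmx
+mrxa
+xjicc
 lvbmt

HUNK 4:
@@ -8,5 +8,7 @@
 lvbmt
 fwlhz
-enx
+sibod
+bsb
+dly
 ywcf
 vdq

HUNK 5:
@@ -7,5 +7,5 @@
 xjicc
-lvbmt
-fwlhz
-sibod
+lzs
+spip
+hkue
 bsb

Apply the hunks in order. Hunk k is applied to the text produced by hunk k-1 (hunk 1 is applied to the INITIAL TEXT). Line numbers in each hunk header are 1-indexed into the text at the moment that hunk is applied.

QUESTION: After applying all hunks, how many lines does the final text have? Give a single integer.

Answer: 16

Derivation:
Hunk 1: at line 3 remove [quo,vljp,nuydx] add [lvbmt] -> 11 lines: evgpq lpwef nlh kmx lvbmt fwlhz enx ywcf vdq usqhg poei
Hunk 2: at line 1 remove [nlh] add [sett,lpc,wqf] -> 13 lines: evgpq lpwef sett lpc wqf kmx lvbmt fwlhz enx ywcf vdq usqhg poei
Hunk 3: at line 5 remove [kmx] add [mrxa,xjicc] -> 14 lines: evgpq lpwef sett lpc wqf mrxa xjicc lvbmt fwlhz enx ywcf vdq usqhg poei
Hunk 4: at line 8 remove [enx] add [sibod,bsb,dly] -> 16 lines: evgpq lpwef sett lpc wqf mrxa xjicc lvbmt fwlhz sibod bsb dly ywcf vdq usqhg poei
Hunk 5: at line 7 remove [lvbmt,fwlhz,sibod] add [lzs,spip,hkue] -> 16 lines: evgpq lpwef sett lpc wqf mrxa xjicc lzs spip hkue bsb dly ywcf vdq usqhg poei
Final line count: 16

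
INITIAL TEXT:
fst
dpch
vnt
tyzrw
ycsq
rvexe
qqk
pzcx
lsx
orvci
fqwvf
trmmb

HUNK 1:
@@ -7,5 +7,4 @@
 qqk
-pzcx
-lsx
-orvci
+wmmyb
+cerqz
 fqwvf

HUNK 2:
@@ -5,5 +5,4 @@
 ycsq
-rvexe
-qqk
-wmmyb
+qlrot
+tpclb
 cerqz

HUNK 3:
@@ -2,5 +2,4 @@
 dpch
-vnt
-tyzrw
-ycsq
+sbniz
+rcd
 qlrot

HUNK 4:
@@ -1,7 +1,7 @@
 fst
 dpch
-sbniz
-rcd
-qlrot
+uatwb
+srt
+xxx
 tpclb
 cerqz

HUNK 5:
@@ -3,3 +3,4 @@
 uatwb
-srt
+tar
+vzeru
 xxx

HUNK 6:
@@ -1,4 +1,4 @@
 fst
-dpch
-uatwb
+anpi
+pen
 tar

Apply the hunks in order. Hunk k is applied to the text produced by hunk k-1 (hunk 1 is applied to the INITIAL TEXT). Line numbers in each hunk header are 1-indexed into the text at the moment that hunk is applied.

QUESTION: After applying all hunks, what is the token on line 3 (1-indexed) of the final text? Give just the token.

Hunk 1: at line 7 remove [pzcx,lsx,orvci] add [wmmyb,cerqz] -> 11 lines: fst dpch vnt tyzrw ycsq rvexe qqk wmmyb cerqz fqwvf trmmb
Hunk 2: at line 5 remove [rvexe,qqk,wmmyb] add [qlrot,tpclb] -> 10 lines: fst dpch vnt tyzrw ycsq qlrot tpclb cerqz fqwvf trmmb
Hunk 3: at line 2 remove [vnt,tyzrw,ycsq] add [sbniz,rcd] -> 9 lines: fst dpch sbniz rcd qlrot tpclb cerqz fqwvf trmmb
Hunk 4: at line 1 remove [sbniz,rcd,qlrot] add [uatwb,srt,xxx] -> 9 lines: fst dpch uatwb srt xxx tpclb cerqz fqwvf trmmb
Hunk 5: at line 3 remove [srt] add [tar,vzeru] -> 10 lines: fst dpch uatwb tar vzeru xxx tpclb cerqz fqwvf trmmb
Hunk 6: at line 1 remove [dpch,uatwb] add [anpi,pen] -> 10 lines: fst anpi pen tar vzeru xxx tpclb cerqz fqwvf trmmb
Final line 3: pen

Answer: pen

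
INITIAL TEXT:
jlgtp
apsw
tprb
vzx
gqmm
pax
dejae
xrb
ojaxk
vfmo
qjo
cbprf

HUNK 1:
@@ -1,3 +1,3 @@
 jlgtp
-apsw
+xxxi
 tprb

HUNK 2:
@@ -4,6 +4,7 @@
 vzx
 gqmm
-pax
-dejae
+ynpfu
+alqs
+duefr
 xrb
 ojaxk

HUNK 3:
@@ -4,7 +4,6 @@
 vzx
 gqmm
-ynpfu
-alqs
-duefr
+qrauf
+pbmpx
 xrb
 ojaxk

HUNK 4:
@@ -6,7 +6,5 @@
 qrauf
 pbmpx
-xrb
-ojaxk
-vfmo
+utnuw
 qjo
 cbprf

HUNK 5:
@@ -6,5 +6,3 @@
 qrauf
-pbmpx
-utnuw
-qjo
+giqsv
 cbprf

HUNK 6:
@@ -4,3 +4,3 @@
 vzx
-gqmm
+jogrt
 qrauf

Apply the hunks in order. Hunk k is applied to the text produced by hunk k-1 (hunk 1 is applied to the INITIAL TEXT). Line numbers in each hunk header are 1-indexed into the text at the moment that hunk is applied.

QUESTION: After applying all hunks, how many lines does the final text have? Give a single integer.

Answer: 8

Derivation:
Hunk 1: at line 1 remove [apsw] add [xxxi] -> 12 lines: jlgtp xxxi tprb vzx gqmm pax dejae xrb ojaxk vfmo qjo cbprf
Hunk 2: at line 4 remove [pax,dejae] add [ynpfu,alqs,duefr] -> 13 lines: jlgtp xxxi tprb vzx gqmm ynpfu alqs duefr xrb ojaxk vfmo qjo cbprf
Hunk 3: at line 4 remove [ynpfu,alqs,duefr] add [qrauf,pbmpx] -> 12 lines: jlgtp xxxi tprb vzx gqmm qrauf pbmpx xrb ojaxk vfmo qjo cbprf
Hunk 4: at line 6 remove [xrb,ojaxk,vfmo] add [utnuw] -> 10 lines: jlgtp xxxi tprb vzx gqmm qrauf pbmpx utnuw qjo cbprf
Hunk 5: at line 6 remove [pbmpx,utnuw,qjo] add [giqsv] -> 8 lines: jlgtp xxxi tprb vzx gqmm qrauf giqsv cbprf
Hunk 6: at line 4 remove [gqmm] add [jogrt] -> 8 lines: jlgtp xxxi tprb vzx jogrt qrauf giqsv cbprf
Final line count: 8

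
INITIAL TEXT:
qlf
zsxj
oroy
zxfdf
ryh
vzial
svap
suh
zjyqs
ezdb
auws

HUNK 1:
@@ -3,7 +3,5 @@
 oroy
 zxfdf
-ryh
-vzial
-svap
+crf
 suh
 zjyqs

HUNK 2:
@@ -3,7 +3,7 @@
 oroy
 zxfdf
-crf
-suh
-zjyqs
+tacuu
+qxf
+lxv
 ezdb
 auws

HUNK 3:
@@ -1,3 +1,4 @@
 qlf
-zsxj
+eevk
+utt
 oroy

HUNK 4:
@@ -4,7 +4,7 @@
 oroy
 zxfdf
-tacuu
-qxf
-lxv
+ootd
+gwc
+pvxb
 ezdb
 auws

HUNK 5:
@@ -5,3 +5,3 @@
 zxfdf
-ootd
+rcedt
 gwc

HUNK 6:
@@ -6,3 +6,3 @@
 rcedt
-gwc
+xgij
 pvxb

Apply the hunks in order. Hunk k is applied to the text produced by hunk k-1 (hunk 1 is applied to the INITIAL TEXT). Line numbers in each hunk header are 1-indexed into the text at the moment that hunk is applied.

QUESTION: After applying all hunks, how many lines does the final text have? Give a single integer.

Answer: 10

Derivation:
Hunk 1: at line 3 remove [ryh,vzial,svap] add [crf] -> 9 lines: qlf zsxj oroy zxfdf crf suh zjyqs ezdb auws
Hunk 2: at line 3 remove [crf,suh,zjyqs] add [tacuu,qxf,lxv] -> 9 lines: qlf zsxj oroy zxfdf tacuu qxf lxv ezdb auws
Hunk 3: at line 1 remove [zsxj] add [eevk,utt] -> 10 lines: qlf eevk utt oroy zxfdf tacuu qxf lxv ezdb auws
Hunk 4: at line 4 remove [tacuu,qxf,lxv] add [ootd,gwc,pvxb] -> 10 lines: qlf eevk utt oroy zxfdf ootd gwc pvxb ezdb auws
Hunk 5: at line 5 remove [ootd] add [rcedt] -> 10 lines: qlf eevk utt oroy zxfdf rcedt gwc pvxb ezdb auws
Hunk 6: at line 6 remove [gwc] add [xgij] -> 10 lines: qlf eevk utt oroy zxfdf rcedt xgij pvxb ezdb auws
Final line count: 10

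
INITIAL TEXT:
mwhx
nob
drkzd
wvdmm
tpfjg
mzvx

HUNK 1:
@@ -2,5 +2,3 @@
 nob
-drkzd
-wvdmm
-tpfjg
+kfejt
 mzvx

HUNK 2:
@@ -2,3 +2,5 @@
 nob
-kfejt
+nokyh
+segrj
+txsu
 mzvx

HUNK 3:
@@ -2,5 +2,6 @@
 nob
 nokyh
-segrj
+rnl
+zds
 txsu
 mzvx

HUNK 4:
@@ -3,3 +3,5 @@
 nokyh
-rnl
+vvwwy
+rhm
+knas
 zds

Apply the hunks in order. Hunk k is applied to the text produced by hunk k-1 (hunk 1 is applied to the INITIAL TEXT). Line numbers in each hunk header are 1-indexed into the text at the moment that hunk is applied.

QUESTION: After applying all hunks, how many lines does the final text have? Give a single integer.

Answer: 9

Derivation:
Hunk 1: at line 2 remove [drkzd,wvdmm,tpfjg] add [kfejt] -> 4 lines: mwhx nob kfejt mzvx
Hunk 2: at line 2 remove [kfejt] add [nokyh,segrj,txsu] -> 6 lines: mwhx nob nokyh segrj txsu mzvx
Hunk 3: at line 2 remove [segrj] add [rnl,zds] -> 7 lines: mwhx nob nokyh rnl zds txsu mzvx
Hunk 4: at line 3 remove [rnl] add [vvwwy,rhm,knas] -> 9 lines: mwhx nob nokyh vvwwy rhm knas zds txsu mzvx
Final line count: 9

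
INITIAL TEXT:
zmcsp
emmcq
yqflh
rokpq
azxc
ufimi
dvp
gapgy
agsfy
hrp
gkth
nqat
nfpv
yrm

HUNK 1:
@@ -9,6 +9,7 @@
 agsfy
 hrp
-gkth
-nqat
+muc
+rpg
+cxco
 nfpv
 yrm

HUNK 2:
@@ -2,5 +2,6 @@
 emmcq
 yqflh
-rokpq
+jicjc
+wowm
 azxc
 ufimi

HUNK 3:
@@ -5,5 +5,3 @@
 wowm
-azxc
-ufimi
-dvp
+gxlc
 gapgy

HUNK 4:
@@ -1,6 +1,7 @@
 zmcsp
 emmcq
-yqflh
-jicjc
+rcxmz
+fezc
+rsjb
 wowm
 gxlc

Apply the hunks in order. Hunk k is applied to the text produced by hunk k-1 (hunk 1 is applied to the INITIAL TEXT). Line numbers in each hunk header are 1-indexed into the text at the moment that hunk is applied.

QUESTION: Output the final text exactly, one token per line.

Answer: zmcsp
emmcq
rcxmz
fezc
rsjb
wowm
gxlc
gapgy
agsfy
hrp
muc
rpg
cxco
nfpv
yrm

Derivation:
Hunk 1: at line 9 remove [gkth,nqat] add [muc,rpg,cxco] -> 15 lines: zmcsp emmcq yqflh rokpq azxc ufimi dvp gapgy agsfy hrp muc rpg cxco nfpv yrm
Hunk 2: at line 2 remove [rokpq] add [jicjc,wowm] -> 16 lines: zmcsp emmcq yqflh jicjc wowm azxc ufimi dvp gapgy agsfy hrp muc rpg cxco nfpv yrm
Hunk 3: at line 5 remove [azxc,ufimi,dvp] add [gxlc] -> 14 lines: zmcsp emmcq yqflh jicjc wowm gxlc gapgy agsfy hrp muc rpg cxco nfpv yrm
Hunk 4: at line 1 remove [yqflh,jicjc] add [rcxmz,fezc,rsjb] -> 15 lines: zmcsp emmcq rcxmz fezc rsjb wowm gxlc gapgy agsfy hrp muc rpg cxco nfpv yrm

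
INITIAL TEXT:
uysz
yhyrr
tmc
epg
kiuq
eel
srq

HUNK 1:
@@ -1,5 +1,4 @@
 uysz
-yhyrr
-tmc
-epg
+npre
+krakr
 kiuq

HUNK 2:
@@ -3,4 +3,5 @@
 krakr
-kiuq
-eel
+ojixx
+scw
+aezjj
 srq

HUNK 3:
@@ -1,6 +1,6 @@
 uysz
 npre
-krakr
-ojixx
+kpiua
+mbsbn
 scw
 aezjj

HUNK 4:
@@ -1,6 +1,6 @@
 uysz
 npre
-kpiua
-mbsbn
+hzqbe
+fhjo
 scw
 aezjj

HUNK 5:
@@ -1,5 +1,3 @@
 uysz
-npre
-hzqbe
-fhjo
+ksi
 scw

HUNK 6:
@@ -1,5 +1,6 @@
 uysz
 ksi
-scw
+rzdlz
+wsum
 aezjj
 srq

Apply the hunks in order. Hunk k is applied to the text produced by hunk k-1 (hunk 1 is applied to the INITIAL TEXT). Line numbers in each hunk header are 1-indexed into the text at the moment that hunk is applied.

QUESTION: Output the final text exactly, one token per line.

Answer: uysz
ksi
rzdlz
wsum
aezjj
srq

Derivation:
Hunk 1: at line 1 remove [yhyrr,tmc,epg] add [npre,krakr] -> 6 lines: uysz npre krakr kiuq eel srq
Hunk 2: at line 3 remove [kiuq,eel] add [ojixx,scw,aezjj] -> 7 lines: uysz npre krakr ojixx scw aezjj srq
Hunk 3: at line 1 remove [krakr,ojixx] add [kpiua,mbsbn] -> 7 lines: uysz npre kpiua mbsbn scw aezjj srq
Hunk 4: at line 1 remove [kpiua,mbsbn] add [hzqbe,fhjo] -> 7 lines: uysz npre hzqbe fhjo scw aezjj srq
Hunk 5: at line 1 remove [npre,hzqbe,fhjo] add [ksi] -> 5 lines: uysz ksi scw aezjj srq
Hunk 6: at line 1 remove [scw] add [rzdlz,wsum] -> 6 lines: uysz ksi rzdlz wsum aezjj srq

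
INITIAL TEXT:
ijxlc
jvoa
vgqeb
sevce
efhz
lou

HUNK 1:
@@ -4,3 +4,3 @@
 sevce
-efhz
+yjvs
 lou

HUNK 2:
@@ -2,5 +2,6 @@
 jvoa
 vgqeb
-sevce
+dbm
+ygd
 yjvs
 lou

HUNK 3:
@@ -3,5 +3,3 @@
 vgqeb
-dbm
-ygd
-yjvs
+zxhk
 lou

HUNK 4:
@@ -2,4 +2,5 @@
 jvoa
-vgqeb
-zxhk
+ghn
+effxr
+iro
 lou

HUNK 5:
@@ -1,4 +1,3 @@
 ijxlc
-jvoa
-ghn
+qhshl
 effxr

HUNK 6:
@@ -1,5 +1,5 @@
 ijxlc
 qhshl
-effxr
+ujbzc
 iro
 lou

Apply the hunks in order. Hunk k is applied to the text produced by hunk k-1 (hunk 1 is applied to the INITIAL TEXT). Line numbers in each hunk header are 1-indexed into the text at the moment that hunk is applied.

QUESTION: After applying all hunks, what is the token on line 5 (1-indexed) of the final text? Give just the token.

Answer: lou

Derivation:
Hunk 1: at line 4 remove [efhz] add [yjvs] -> 6 lines: ijxlc jvoa vgqeb sevce yjvs lou
Hunk 2: at line 2 remove [sevce] add [dbm,ygd] -> 7 lines: ijxlc jvoa vgqeb dbm ygd yjvs lou
Hunk 3: at line 3 remove [dbm,ygd,yjvs] add [zxhk] -> 5 lines: ijxlc jvoa vgqeb zxhk lou
Hunk 4: at line 2 remove [vgqeb,zxhk] add [ghn,effxr,iro] -> 6 lines: ijxlc jvoa ghn effxr iro lou
Hunk 5: at line 1 remove [jvoa,ghn] add [qhshl] -> 5 lines: ijxlc qhshl effxr iro lou
Hunk 6: at line 1 remove [effxr] add [ujbzc] -> 5 lines: ijxlc qhshl ujbzc iro lou
Final line 5: lou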